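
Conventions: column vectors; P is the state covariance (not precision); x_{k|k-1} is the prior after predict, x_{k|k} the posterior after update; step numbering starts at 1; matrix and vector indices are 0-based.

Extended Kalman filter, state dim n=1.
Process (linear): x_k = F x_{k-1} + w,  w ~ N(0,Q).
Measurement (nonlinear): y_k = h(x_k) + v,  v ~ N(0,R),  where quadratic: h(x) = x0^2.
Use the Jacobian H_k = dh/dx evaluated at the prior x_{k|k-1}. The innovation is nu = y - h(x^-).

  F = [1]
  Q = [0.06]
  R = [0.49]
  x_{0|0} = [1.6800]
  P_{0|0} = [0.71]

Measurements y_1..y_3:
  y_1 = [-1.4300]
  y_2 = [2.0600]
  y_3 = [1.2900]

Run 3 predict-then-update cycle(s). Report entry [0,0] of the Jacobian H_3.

H_jac[0,0] = 1.5738

step 1: x^-=[1.6800]  P^-=[0.7700]  H_jac=[3.3600]  S=[9.1830]  K=[0.2817]  nu=[-4.2524]  x^+=[0.4819]  P^+=[0.0411]
step 2: x^-=[0.4819]  P^-=[0.1011]  H_jac=[0.9639]  S=[0.5839]  K=[0.1669]  nu=[1.8277]  x^+=[0.7869]  P^+=[0.0848]
step 3: x^-=[0.7869]  P^-=[0.1448]  H_jac=[1.5738]  S=[0.8487]  K=[0.2686]  nu=[0.6708]  x^+=[0.9671]  P^+=[0.0836]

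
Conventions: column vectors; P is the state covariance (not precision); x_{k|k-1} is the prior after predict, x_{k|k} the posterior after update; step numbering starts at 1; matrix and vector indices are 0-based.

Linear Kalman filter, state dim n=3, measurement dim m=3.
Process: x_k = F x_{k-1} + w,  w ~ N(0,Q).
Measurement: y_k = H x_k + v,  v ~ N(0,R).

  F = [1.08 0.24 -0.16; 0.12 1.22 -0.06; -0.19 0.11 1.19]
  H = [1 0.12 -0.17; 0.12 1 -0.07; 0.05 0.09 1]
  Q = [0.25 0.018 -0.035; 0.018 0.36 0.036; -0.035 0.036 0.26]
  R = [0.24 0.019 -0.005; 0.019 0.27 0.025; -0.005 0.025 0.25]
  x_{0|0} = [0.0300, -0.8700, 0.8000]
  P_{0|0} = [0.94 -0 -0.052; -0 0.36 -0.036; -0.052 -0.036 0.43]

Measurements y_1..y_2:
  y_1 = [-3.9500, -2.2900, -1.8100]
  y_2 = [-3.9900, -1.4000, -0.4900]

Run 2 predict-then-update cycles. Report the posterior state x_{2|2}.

step 1: x^-=[-0.3044, -1.1058, 0.8506]  P^-=[1.3989 0.2613 -0.3783; 0.2613 0.9169 -0.0279; -0.3783 -0.0279 0.9213]  S=[1.8712 0.6121 -0.4347; 0.6121 1.2845 -0.0045; -0.4347 -0.0045 1.1417]  K=[0.8266 -0.0389 0.0651; -0.0352 0.7567 0.0489; -0.0931 -0.0602 0.7525]  nu=[-3.3683, -1.0881, -2.5459]  x^+=[-3.2118, -1.9350, -0.6858]  P^+=[0.1998 -0.0170 0.0027; -0.0170 0.2078 0.0135; 0.0027 0.0135 0.1857]
step 2: x^-=[-3.8235, -2.7050, -0.4187]  P^-=[0.4890 0.0806 -0.1000; 0.0806 0.6659 0.0696; -0.1000 0.0696 0.5358]  S=[0.8046 0.2424 -0.1485; 0.2424 0.9569 0.1128; -0.1485 0.1128 0.7956]  K=[0.6532 -0.0171 0.0386; -0.0126 0.6963 0.0668; -0.0950 -0.0329 0.6619]  nu=[0.0869, 1.7345, 0.3633]  x^+=[-3.7823, -1.4741, -0.2436]  P^+=[0.1573 -0.0102 -0.0010; -0.0102 0.1919 0.0174; -0.0010 0.0174 0.1636]

x_post = [-3.7823, -1.4741, -0.2436]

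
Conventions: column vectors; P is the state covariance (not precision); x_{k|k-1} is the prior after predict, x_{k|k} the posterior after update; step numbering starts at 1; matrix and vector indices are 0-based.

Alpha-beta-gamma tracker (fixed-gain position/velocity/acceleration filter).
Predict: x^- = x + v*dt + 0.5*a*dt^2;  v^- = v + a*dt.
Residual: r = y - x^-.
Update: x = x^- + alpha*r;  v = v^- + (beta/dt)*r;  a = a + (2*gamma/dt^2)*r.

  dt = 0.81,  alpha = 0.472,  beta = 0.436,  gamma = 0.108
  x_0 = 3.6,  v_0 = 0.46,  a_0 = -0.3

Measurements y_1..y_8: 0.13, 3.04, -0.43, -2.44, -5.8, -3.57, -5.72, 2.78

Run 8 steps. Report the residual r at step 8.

resid = 9.4043

step 1: x_pred=3.8742  r=-3.7442  x^+=2.1069  v^+=-1.7984  a^+=-1.5327
step 2: x_pred=0.1474  r=2.8926  x^+=1.5127  v^+=-1.4829  a^+=-0.5804
step 3: x_pred=0.1212  r=-0.5512  x^+=-0.1390  v^+=-2.2497  a^+=-0.7618
step 4: x_pred=-2.2111  r=-0.2289  x^+=-2.3191  v^+=-2.9900  a^+=-0.8372
step 5: x_pred=-5.0157  r=-0.7843  x^+=-5.3859  v^+=-4.0903  a^+=-1.0954
step 6: x_pred=-9.0584  r=5.4884  x^+=-6.4679  v^+=-2.0234  a^+=0.7114
step 7: x_pred=-7.8734  r=2.1534  x^+=-6.8570  v^+=-0.2880  a^+=1.4204
step 8: x_pred=-6.6243  r=9.4043  x^+=-2.1855  v^+=5.9246  a^+=4.5164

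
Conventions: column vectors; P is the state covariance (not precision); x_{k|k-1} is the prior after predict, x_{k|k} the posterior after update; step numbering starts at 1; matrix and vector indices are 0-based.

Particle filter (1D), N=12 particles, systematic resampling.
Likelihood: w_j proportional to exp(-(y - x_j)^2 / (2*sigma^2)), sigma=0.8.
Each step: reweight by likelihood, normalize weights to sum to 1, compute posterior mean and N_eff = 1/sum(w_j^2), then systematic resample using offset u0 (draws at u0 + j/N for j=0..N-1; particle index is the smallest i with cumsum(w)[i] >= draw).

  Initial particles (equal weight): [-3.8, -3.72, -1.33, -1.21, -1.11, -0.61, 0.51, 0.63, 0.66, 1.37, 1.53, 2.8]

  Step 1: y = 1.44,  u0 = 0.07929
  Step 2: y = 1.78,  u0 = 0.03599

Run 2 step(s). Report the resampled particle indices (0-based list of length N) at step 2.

resampled_idx = [0, 2, 4, 5, 6, 6, 7, 8, 9, 9, 10, 11]

step 1: w=[0.0000, 0.0000, 0.0006, 0.0010, 0.0016, 0.0094, 0.1270, 0.1495, 0.1552, 0.2487, 0.2481, 0.0589]  mean=1.1370  Neff=5.2758  idx=[6, 7, 7, 8, 8, 9, 9, 9, 10, 10, 10, 11]
step 2: w=[0.0369, 0.0464, 0.0464, 0.0489, 0.0489, 0.1142, 0.1142, 0.1142, 0.1240, 0.1240, 0.1240, 0.0578]  mean=1.3424  Neff=10.0927  idx=[0, 2, 4, 5, 6, 6, 7, 8, 9, 9, 10, 11]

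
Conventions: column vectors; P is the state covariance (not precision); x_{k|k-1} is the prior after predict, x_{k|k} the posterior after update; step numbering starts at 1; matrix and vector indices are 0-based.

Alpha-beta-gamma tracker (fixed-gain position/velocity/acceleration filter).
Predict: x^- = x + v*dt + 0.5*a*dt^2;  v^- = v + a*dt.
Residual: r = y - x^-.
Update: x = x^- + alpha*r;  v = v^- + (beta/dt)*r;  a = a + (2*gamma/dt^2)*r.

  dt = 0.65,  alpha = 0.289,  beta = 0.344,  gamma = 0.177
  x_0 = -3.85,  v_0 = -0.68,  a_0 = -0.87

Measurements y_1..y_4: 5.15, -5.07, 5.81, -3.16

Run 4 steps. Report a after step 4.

step 1: x_pred=-4.4758  r=9.6258  x^+=-1.6939  v^+=3.8488  a^+=7.1952
step 2: x_pred=2.3277  r=-7.3977  x^+=0.1898  v^+=4.6105  a^+=0.9968
step 3: x_pred=3.3972  r=2.4128  x^+=4.0945  v^+=6.5354  a^+=3.0184
step 4: x_pred=8.9801  r=-12.1401  x^+=5.4716  v^+=2.0724  a^+=-7.1534

a_post = -7.1534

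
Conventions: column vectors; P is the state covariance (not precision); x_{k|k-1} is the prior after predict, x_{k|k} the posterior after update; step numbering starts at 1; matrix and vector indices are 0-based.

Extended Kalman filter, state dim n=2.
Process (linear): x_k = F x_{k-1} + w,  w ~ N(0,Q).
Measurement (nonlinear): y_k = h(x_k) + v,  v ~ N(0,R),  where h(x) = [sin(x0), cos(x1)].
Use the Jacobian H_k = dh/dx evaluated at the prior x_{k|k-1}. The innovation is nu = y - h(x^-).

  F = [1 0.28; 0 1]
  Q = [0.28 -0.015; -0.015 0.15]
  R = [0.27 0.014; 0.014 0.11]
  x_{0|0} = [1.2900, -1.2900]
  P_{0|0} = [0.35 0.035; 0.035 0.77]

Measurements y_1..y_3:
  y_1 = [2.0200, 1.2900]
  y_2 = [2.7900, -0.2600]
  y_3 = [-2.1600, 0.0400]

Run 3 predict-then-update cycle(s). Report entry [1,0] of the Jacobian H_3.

H_jac[1,0] = 0.0000

step 1: x^-=[0.9288, -1.2900]  P^-=[0.7100 0.2356; 0.2356 0.9200]  H_jac=[0.5988 0.0000; 0.0000 0.9608]  S=[0.5246 0.1496; 0.1496 0.9593]  K=[0.7777 0.1147; 0.0065 0.9204]  nu=[1.2191, 1.0129]  x^+=[1.9931, -0.3498]  P^+=[0.3534 0.0245; 0.0245 0.1055]
step 2: x^-=[1.8952, -0.3498]  P^-=[0.6553 0.0390; 0.0390 0.2555]  H_jac=[-0.3187 0.0000; 0.0000 0.3427]  S=[0.3366 0.0097; 0.0097 0.1400]  K=[-0.6246 0.1389; -0.0551 0.6292]  nu=[1.8422, -1.1995]  x^+=[0.5779, -1.2060]  P^+=[0.5230 0.0191; 0.0191 0.1997]
step 3: x^-=[0.2403, -1.2060]  P^-=[0.8293 0.0600; 0.0600 0.3497]  H_jac=[0.9713 0.0000; 0.0000 0.9342]  S=[1.0524 0.0684; 0.0684 0.4152]  K=[0.7648 0.0089; 0.0042 0.7861]  nu=[-2.3979, -0.3168]  x^+=[-1.5966, -1.4652]  P^+=[0.2127 0.0125; 0.0125 0.0926]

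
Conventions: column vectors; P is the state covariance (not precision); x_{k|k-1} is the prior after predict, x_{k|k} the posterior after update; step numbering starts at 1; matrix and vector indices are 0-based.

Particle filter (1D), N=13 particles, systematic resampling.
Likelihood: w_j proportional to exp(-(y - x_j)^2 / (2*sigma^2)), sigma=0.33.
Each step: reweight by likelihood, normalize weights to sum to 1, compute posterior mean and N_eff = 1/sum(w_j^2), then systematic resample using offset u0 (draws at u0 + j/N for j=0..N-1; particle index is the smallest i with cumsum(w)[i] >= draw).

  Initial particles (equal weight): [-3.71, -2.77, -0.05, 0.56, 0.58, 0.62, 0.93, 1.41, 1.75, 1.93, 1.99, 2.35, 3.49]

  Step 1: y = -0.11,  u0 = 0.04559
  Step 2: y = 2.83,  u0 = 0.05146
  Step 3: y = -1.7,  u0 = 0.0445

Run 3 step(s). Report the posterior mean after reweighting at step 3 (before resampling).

post_mean = 0.5881

step 1: w=[0.0000, 0.0000, 0.7469, 0.0967, 0.0853, 0.0657, 0.0053, 0.0000, 0.0000, 0.0000, 0.0000, 0.0000, 0.0000]  mean=0.1120  Neff=1.7275  idx=[2, 2, 2, 2, 2, 2, 2, 2, 2, 2, 3, 4, 5]
step 2: w=[0.0000, 0.0000, 0.0000, 0.0000, 0.0000, 0.0000, 0.0000, 0.0000, 0.0000, 0.0000, 0.1681, 0.2545, 0.5774]  mean=0.5997  Neff=2.3451  idx=[10, 10, 11, 11, 11, 12, 12, 12, 12, 12, 12, 12, 12]
step 3: w=[0.1602, 0.1602, 0.1056, 0.1056, 0.1056, 0.0454, 0.0454, 0.0454, 0.0454, 0.0454, 0.0454, 0.0454, 0.0454]  mean=0.5881  Neff=9.8792  idx=[0, 0, 1, 1, 2, 3, 3, 4, 5, 7, 8, 10, 12]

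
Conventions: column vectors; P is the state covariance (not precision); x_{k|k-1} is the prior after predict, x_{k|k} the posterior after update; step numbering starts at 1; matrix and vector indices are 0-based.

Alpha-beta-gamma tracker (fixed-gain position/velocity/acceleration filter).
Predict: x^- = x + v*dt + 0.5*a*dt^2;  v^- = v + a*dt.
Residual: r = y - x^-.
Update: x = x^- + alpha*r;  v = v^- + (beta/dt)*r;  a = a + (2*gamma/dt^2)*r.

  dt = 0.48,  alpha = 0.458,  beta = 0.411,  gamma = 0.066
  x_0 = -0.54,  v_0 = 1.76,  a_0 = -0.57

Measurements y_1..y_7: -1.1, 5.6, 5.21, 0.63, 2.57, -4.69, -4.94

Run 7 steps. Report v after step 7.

v_post = -12.0969

step 1: x_pred=0.2391  r=-1.3391  x^+=-0.3742  v^+=0.3398  a^+=-1.3372
step 2: x_pred=-0.3651  r=5.9651  x^+=2.3669  v^+=4.8056  a^+=2.0803
step 3: x_pred=4.9132  r=0.2968  x^+=5.0491  v^+=6.0582  a^+=2.2504
step 4: x_pred=8.2163  r=-7.5863  x^+=4.7418  v^+=0.6426  a^+=-2.0960
step 5: x_pred=4.8088  r=-2.2388  x^+=3.7834  v^+=-2.2804  a^+=-3.3786
step 6: x_pred=2.2996  r=-6.9896  x^+=-0.9016  v^+=-9.8870  a^+=-7.3831
step 7: x_pred=-6.4979  r=1.5579  x^+=-5.7844  v^+=-12.0969  a^+=-6.4905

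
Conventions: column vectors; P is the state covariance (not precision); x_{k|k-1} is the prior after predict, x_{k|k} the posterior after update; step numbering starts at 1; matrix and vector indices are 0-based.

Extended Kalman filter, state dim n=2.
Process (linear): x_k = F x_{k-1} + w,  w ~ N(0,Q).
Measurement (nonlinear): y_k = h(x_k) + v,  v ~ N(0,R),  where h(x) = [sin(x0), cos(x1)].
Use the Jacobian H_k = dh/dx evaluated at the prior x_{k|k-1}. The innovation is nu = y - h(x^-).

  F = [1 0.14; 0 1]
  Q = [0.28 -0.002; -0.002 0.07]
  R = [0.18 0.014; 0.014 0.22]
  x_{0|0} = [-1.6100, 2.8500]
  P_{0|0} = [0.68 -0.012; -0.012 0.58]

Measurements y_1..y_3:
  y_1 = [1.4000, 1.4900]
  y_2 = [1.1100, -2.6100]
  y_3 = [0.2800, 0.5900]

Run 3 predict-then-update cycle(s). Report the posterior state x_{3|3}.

step 1: x^-=[-1.2110, 2.8500]  P^-=[0.9680 0.0672; 0.0672 0.6500]  H_jac=[0.3521 0.0000; 0.0000 -0.2875]  S=[0.3000 0.0072; 0.0072 0.2737]  K=[1.1385 -0.1005; 0.0953 -0.6852]  nu=[2.3360, 2.4478]  x^+=[1.2024, 1.3955]  P^+=[0.5780 0.0215; 0.0215 0.5197]
step 2: x^-=[1.3978, 1.3955]  P^-=[0.8742 0.0922; 0.0922 0.5897]  H_jac=[0.1721 0.0000; 0.0000 -0.9847]  S=[0.2059 -0.0016; -0.0016 0.7918]  K=[0.7300 -0.1132; 0.0713 -0.7332]  nu=[0.1249, -2.7844]  x^+=[1.8042, 3.4460]  P^+=[0.7541 0.0149; 0.0149 0.1628]
step 3: x^-=[2.2866, 3.4460]  P^-=[1.0415 0.0357; 0.0357 0.2328]  H_jac=[-0.6563 0.0000; 0.0000 0.2997]  S=[0.6285 0.0070; 0.0070 0.2409]  K=[-1.0883 0.0759; -0.0405 0.2908]  nu=[-0.4745, 1.5440]  x^+=[2.9203, 3.9143]  P^+=[0.2969 0.0049; 0.0049 0.2116]

x_post = [2.9203, 3.9143]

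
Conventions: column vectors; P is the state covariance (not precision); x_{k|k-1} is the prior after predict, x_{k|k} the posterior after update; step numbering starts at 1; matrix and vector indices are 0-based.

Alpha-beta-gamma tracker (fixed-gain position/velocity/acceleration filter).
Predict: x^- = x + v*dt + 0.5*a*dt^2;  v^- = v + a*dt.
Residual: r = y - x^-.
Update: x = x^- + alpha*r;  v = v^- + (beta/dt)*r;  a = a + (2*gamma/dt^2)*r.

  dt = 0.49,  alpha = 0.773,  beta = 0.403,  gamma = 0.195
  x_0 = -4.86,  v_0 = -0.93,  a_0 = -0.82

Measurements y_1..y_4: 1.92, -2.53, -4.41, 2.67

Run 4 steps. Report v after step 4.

v_post = 1.5644

step 1: x_pred=-5.4141  r=7.3341  x^+=0.2551  v^+=4.7002  a^+=11.0930
step 2: x_pred=3.8899  r=-6.4199  x^+=-1.0727  v^+=4.8557  a^+=0.6650
step 3: x_pred=1.3864  r=-5.7964  x^+=-3.0942  v^+=0.4142  a^+=-8.7503
step 4: x_pred=-3.9417  r=6.6117  x^+=1.1691  v^+=1.5644  a^+=1.9893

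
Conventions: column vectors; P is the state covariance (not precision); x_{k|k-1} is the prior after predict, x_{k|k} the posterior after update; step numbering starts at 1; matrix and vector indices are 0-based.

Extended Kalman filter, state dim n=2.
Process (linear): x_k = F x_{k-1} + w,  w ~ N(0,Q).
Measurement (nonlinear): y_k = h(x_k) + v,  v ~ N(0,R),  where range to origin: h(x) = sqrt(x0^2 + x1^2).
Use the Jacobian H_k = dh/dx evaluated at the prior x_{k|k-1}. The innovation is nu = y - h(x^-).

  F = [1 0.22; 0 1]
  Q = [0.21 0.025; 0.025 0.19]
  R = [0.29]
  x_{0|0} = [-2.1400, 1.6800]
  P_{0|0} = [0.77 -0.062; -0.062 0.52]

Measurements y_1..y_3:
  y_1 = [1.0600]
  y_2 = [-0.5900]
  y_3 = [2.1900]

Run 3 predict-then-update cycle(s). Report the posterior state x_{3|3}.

step 1: x^-=[-1.7704, 1.6800]  P^-=[0.9779 0.0774; 0.0774 0.7100]  H_jac=[-0.7254 0.6883]  S=[1.0637]  K=[-0.6168; 0.4067]  nu=[-1.3806]  x^+=[-0.9188, 1.1185]  P^+=[0.5732 0.3442; 0.3442 0.5341]
step 2: x^-=[-0.6728, 1.1185]  P^-=[0.9605 0.4867; 0.4867 0.7241]  H_jac=[-0.5154 0.8569]  S=[0.6469]  K=[-0.1206; 0.5713]  nu=[-1.8952]  x^+=[-0.4443, 0.0357]  P^+=[0.9511 0.5313; 0.5313 0.5129]
step 3: x^-=[-0.4364, 0.0357]  P^-=[1.4197 0.6691; 0.6691 0.7029]  H_jac=[-0.9967 0.0815]  S=[1.5962]  K=[-0.8523; -0.3819]  nu=[1.7521]  x^+=[-1.9297, -0.6334]  P^+=[0.2602 0.1496; 0.1496 0.4701]

x_post = [-1.9297, -0.6334]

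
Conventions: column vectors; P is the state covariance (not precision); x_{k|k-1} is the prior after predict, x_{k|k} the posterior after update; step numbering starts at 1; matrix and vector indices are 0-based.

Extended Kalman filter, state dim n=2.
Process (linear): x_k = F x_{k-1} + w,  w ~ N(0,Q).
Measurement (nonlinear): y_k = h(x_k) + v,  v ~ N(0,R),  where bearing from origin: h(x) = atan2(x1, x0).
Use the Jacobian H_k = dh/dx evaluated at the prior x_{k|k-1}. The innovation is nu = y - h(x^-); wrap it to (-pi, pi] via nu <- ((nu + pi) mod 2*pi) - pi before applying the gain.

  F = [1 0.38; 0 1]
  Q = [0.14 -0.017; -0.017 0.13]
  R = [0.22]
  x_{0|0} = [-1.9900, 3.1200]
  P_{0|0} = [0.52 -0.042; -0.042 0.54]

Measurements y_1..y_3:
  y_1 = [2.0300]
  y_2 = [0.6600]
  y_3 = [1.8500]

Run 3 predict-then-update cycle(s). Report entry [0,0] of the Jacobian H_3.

step 1: x^-=[-0.8044, 3.1200]  P^-=[0.7061 0.1462; 0.1462 0.6700]  H_jac=[-0.3005 -0.0775]  S=[0.2946]  K=[-0.7587; -0.3254]  nu=[0.2069]  x^+=[-0.9614, 3.0527]  P^+=[0.5365 0.0735; 0.0735 0.6388]
step 2: x^-=[0.1987, 3.0527]  P^-=[0.8245 0.2992; 0.2992 0.7688]  H_jac=[-0.3262 0.0212]  S=[0.3039]  K=[-0.8640; -0.2674]  nu=[-0.8458]  x^+=[0.9295, 3.2789]  P^+=[0.5976 0.2290; 0.2290 0.7471]
step 3: x^-=[2.1755, 3.2789]  P^-=[1.0195 0.4959; 0.4959 0.8771]  H_jac=[-0.2118 0.1405]  S=[0.2535]  K=[-0.5768; 0.0719]  nu=[0.8650]  x^+=[1.6765, 3.3411]  P^+=[0.9352 0.5064; 0.5064 0.8758]

H_jac[0,0] = -0.2118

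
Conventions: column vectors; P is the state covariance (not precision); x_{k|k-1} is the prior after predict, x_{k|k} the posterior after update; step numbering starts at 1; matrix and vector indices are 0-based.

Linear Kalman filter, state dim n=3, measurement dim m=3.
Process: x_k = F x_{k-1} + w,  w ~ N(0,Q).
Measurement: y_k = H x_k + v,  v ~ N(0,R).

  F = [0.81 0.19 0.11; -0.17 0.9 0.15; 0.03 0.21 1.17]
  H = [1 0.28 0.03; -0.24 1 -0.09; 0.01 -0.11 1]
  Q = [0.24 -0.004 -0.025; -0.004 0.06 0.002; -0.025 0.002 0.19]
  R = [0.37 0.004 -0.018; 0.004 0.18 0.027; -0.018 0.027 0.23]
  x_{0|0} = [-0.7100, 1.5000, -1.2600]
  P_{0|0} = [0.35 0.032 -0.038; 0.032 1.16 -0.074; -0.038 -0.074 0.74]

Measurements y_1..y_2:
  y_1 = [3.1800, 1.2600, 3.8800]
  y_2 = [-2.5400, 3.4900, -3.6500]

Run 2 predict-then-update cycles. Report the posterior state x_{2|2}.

step 1: x^-=[-0.4287, 1.2817, -1.1805]  P^-=[0.5204 0.1673 0.0764; 0.1673 0.9985 0.2762; 0.0764 0.2762 1.2158]  S=[1.0728 0.3054 0.1278; 0.3054 1.0916 0.0731; 0.1278 0.0731 1.3984]  K=[0.5668 -0.1260 -0.0000; 0.1899 0.7979 0.0611; 0.0593 0.0632 0.8396]  nu=[3.2852, -0.2308, 5.2058]  x^+=[1.4623, 2.0394, 3.3702]  P^+=[0.2021 0.0269 -0.0127; 0.0269 0.1569 0.0492; -0.0127 0.0492 0.1993]
step 2: x^-=[1.9427, 2.0924, 4.4153]  P^-=[0.3887 0.0220 0.0166; 0.0220 0.2031 0.1212; 0.0166 0.1212 0.4935]  S=[0.7905 -0.0142 0.0422; -0.0142 0.3778 0.0785; 0.0422 0.0785 0.6996]  K=[0.4962 -0.1771 0.0157; 0.1088 0.4820 0.0809; 0.0474 0.0536 0.6777]  nu=[-5.2010, 2.2613, -7.8546]  x^+=[-1.1621, 1.9809, -1.0331]  P^+=[0.1794 0.0126 -0.0105; 0.0126 0.0960 0.0401; -0.0105 0.0401 0.1610]

x_post = [-1.1621, 1.9809, -1.0331]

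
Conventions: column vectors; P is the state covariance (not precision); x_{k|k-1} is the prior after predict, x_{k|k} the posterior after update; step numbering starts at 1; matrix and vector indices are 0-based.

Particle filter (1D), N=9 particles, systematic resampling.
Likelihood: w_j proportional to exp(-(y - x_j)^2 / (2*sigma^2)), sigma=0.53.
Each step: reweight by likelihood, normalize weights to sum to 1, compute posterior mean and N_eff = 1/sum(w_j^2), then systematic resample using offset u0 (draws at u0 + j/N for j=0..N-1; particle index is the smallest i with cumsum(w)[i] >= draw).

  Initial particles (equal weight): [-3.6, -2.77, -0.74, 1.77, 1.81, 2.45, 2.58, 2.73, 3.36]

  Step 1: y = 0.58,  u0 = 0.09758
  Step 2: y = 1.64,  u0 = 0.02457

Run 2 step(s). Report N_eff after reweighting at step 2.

step 1: w=[0.0000, 0.0000, 0.2294, 0.4100, 0.3451, 0.0101, 0.0041, 0.0014, 0.0000]  mean=1.2196  Neff=2.9422  idx=[2, 2, 3, 3, 3, 4, 4, 4, 5]
step 2: w=[0.0000, 0.0000, 0.1598, 0.1598, 0.1598, 0.1564, 0.1564, 0.1564, 0.0512]  mean=1.8236  Neff=6.5503  idx=[2, 2, 3, 4, 4, 5, 6, 7, 7]

N_eff = 6.5503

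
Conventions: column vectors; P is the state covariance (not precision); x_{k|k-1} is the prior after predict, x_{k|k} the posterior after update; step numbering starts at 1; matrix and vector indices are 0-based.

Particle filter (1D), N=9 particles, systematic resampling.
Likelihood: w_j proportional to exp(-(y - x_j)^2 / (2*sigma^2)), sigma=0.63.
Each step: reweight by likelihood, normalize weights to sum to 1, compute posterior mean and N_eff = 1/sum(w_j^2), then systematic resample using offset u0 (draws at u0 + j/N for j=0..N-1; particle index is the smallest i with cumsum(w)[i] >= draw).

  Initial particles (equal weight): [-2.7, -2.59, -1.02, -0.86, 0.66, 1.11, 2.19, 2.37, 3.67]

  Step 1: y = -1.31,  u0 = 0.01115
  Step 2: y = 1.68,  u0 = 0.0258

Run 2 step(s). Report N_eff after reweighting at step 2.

N_eff = 6.2299

step 1: w=[0.0462, 0.0669, 0.4741, 0.4084, 0.0040, 0.0003, 0.0000, 0.0000, 0.0000]  mean=-1.1300  Neff=2.5110  idx=[0, 2, 2, 2, 2, 2, 3, 3, 3]
step 2: w=[0.0000, 0.0734, 0.0734, 0.0734, 0.0734, 0.0734, 0.2110, 0.2110, 0.2110]  mean=-0.9187  Neff=6.2299  idx=[1, 2, 4, 5, 6, 7, 7, 8, 8]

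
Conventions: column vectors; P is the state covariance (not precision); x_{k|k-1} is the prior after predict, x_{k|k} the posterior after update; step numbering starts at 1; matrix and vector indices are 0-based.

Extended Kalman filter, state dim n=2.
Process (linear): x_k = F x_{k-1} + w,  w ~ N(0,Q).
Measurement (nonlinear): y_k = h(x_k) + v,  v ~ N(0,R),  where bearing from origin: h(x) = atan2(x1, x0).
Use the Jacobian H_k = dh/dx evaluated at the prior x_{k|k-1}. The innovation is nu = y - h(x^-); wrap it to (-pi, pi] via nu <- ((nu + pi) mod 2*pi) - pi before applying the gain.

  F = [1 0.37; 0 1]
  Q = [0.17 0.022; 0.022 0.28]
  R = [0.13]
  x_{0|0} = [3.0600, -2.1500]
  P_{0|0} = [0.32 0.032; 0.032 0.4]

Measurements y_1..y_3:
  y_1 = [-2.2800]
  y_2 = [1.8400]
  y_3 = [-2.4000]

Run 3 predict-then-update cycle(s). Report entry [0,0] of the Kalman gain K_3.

K[0,0] = 0.2749

step 1: x^-=[2.2645, -2.1500]  P^-=[0.5684 0.2020; 0.2020 0.6800]  H_jac=[0.2205 0.2322]  S=[0.2150]  K=[0.8012; 0.9417]  nu=[-1.5205]  x^+=[1.0463, -3.5819]  P^+=[0.4304 0.0398; 0.0398 0.4893]
step 2: x^-=[-0.2790, -3.5819]  P^-=[0.6969 0.2428; 0.2428 0.7693]  H_jac=[0.2775 -0.0216]  S=[0.1811]  K=[1.0388; 0.2803]  nu=[-2.7947]  x^+=[-3.1820, -4.3651]  P^+=[0.5014 0.1901; 0.1901 0.7551]
step 3: x^-=[-4.7971, -4.3651]  P^-=[0.9155 0.4915; 0.4915 1.0351]  H_jac=[0.1038 -0.1140]  S=[0.1417]  K=[0.2749; -0.4731]  nu=[0.0033]  x^+=[-4.7962, -4.3667]  P^+=[0.9048 0.5099; 0.5099 1.0034]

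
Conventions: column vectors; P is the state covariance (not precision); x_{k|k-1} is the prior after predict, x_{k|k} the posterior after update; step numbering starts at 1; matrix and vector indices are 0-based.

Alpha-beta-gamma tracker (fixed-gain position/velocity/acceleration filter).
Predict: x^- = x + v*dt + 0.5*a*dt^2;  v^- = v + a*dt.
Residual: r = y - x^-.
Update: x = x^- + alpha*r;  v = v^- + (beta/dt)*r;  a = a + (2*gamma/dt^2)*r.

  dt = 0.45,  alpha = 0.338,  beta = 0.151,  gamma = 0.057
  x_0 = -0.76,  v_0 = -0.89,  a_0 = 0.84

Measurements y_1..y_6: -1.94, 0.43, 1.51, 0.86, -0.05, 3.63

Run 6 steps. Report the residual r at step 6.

step 1: x_pred=-1.0755  r=-0.8645  x^+=-1.3677  v^+=-0.8021  a^+=0.3533
step 2: x_pred=-1.6928  r=2.1228  x^+=-0.9753  v^+=0.0692  a^+=1.5484
step 3: x_pred=-0.7874  r=2.2974  x^+=-0.0109  v^+=1.5369  a^+=2.8417
step 4: x_pred=0.9684  r=-0.1084  x^+=0.9318  v^+=2.7793  a^+=2.7807
step 5: x_pred=2.4640  r=-2.5140  x^+=1.6143  v^+=3.1870  a^+=1.3654
step 6: x_pred=3.1867  r=0.4433  x^+=3.3365  v^+=3.9502  a^+=1.6150

resid = 0.4433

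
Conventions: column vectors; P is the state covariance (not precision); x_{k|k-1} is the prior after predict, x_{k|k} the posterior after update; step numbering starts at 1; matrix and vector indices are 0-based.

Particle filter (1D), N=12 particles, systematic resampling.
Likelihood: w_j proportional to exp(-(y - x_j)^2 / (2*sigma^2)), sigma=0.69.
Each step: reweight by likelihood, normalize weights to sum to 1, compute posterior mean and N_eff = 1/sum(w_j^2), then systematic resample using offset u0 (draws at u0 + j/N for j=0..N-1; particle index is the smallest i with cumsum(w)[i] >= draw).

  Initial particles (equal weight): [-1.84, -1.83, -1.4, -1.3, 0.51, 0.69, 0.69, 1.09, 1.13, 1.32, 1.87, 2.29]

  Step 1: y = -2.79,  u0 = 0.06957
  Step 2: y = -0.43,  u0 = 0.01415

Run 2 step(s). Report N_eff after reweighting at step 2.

step 1: w=[0.3891, 0.3814, 0.1320, 0.0975, 0.0000, 0.0000, 0.0000, 0.0000, 0.0000, 0.0000, 0.0000, 0.0000]  mean=-1.7254  Neff=3.0885  idx=[0, 0, 0, 0, 1, 1, 1, 1, 1, 2, 3, 3]
step 2: w=[0.0514, 0.0514, 0.0514, 0.0514, 0.0530, 0.0530, 0.0530, 0.0530, 0.0530, 0.1545, 0.1874, 0.1874]  mean=-1.5670  Neff=8.4214  idx=[0, 1, 3, 5, 6, 8, 9, 9, 10, 10, 11, 11]

N_eff = 8.4214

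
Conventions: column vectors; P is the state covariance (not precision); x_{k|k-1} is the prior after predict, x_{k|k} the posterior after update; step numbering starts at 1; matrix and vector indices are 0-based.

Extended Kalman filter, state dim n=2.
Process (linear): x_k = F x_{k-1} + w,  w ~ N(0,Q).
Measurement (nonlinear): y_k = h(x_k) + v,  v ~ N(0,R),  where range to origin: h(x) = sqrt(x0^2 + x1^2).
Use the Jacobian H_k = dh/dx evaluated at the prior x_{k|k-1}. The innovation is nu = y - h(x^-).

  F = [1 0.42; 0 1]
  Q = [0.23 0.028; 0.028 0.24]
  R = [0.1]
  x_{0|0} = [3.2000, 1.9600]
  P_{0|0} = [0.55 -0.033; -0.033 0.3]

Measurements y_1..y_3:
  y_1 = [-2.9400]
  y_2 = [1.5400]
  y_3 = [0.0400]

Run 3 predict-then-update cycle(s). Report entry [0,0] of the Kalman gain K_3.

K[0,0] = -0.7210

step 1: x^-=[4.0232, 1.9600]  P^-=[0.8052 0.1210; 0.1210 0.5400]  H_jac=[0.8990 0.4380]  S=[0.9496]  K=[0.8181; 0.3636]  nu=[-7.4152]  x^+=[-2.0431, -0.7362]  P^+=[0.1697 -0.1615; -0.1615 0.4145]
step 2: x^-=[-2.3523, -0.7362]  P^-=[0.3371 0.0406; 0.0406 0.6545]  H_jac=[-0.9544 -0.2987]  S=[0.4886]  K=[-0.6833; -0.4794]  nu=[-0.9248]  x^+=[-1.7203, -0.2929]  P^+=[0.1090 -0.1195; -0.1195 0.5422]
step 3: x^-=[-1.8433, -0.2929]  P^-=[0.3343 0.1363; 0.1363 0.7822]  H_jac=[-0.9876 -0.1569]  S=[0.4875]  K=[-0.7210; -0.5278]  nu=[-1.8264]  x^+=[-0.5264, 0.6711]  P^+=[0.0808 -0.0493; -0.0493 0.6464]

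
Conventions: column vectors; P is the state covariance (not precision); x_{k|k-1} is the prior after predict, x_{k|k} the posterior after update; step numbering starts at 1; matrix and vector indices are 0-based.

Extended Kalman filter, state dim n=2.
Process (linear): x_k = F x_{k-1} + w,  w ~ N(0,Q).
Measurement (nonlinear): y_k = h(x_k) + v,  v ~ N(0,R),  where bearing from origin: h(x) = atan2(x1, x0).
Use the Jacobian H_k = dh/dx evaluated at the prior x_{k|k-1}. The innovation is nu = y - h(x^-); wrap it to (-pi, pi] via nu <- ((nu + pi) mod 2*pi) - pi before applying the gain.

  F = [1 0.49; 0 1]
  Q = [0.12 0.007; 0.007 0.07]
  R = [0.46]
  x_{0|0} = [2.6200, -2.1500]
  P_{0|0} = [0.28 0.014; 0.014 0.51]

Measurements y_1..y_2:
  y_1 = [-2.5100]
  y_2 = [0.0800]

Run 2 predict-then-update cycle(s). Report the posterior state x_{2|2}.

step 1: x^-=[1.5665, -2.1500]  P^-=[0.5362 0.2709; 0.2709 0.5800]  H_jac=[0.3038 0.2214]  S=[0.5744]  K=[0.3880; 0.3668]  nu=[-1.5689]  x^+=[0.9577, -2.7255]  P^+=[0.4497 0.1891; 0.1891 0.5027]
step 2: x^-=[-0.3778, -2.7255]  P^-=[0.8757 0.4425; 0.4425 0.5727]  H_jac=[0.3600 -0.0499]  S=[0.5590]  K=[0.5245; 0.2338]  nu=[1.7885]  x^+=[0.5602, -2.3074]  P^+=[0.7220 0.3739; 0.3739 0.5421]

x_post = [0.5602, -2.3074]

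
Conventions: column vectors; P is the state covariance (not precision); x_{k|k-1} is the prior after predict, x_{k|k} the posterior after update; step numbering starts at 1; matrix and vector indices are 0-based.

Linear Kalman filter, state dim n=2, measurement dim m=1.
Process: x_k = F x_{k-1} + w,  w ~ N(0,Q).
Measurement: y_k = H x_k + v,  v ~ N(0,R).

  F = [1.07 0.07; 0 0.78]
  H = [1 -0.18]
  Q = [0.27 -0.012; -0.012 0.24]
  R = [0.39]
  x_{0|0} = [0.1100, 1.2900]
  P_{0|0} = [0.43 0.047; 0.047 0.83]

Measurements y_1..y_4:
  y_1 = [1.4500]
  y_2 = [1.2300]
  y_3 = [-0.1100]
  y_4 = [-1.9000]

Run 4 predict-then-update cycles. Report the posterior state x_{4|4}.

x_post = [-0.7974, 0.3997]

step 1: x^-=[0.2080, 1.0062]  P^-=[0.7734 0.0725; 0.0725 0.7450]  S=[1.1614]  K=[0.6547; -0.0530]  nu=[1.4231]  x^+=[1.1397, 0.9308]  P^+=[0.2756 0.1128; 0.1128 0.7417]
step 2: x^-=[1.2846, 0.7260]  P^-=[0.6061 0.1227; 0.1227 0.6913]  S=[0.9743]  K=[0.5994; -0.0018]  nu=[0.0761]  x^+=[1.3302, 0.7259]  P^+=[0.2560 0.1237; 0.1237 0.6913]
step 3: x^-=[1.4741, 0.5662]  P^-=[0.5851 0.1290; 0.1290 0.6606]  S=[0.9500]  K=[0.5914; 0.0106]  nu=[-1.4822]  x^+=[0.5976, 0.5504]  P^+=[0.2528 0.1230; 0.1230 0.6605]
step 4: x^-=[0.6779, 0.4293]  P^-=[0.5811 0.1267; 0.1267 0.6418]  S=[0.9463]  K=[0.5900; 0.0118]  nu=[-2.5006]  x^+=[-0.7974, 0.3997]  P^+=[0.2517 0.1201; 0.1201 0.6417]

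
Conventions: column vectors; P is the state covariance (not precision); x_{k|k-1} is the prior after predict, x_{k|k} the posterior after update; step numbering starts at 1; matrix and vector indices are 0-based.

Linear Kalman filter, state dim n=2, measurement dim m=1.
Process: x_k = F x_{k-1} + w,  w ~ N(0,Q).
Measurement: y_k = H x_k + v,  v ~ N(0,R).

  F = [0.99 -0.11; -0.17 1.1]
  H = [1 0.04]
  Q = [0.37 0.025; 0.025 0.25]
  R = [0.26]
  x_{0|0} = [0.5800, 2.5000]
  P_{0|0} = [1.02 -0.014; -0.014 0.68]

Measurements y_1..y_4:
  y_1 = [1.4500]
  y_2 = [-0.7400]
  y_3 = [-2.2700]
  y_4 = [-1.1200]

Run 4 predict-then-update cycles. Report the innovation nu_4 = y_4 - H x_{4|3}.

step 1: x^-=[0.2992, 2.6514]  P^-=[1.3810 -0.2445; -0.2445 1.1075]  S=[1.6232]  K=[0.8448; -0.1233]  nu=[1.0447]  x^+=[1.1818, 2.5226]  P^+=[0.2227 -0.0754; -0.0754 1.0828]
step 2: x^-=[0.8925, 2.5739]  P^-=[0.6177 -0.2270; -0.2270 1.5949]  S=[0.8621]  K=[0.7060; -0.1893]  nu=[-1.7354]  x^+=[-0.3327, 2.9024]  P^+=[0.1880 -0.1118; -0.1118 1.5640]
step 3: x^-=[-0.6487, 3.2492]  P^-=[0.5976 -0.3197; -0.3197 2.1896]  S=[0.8355]  K=[0.6999; -0.2778]  nu=[-1.7513]  x^+=[-1.8744, 3.7358]  P^+=[0.1883 -0.1572; -0.1572 2.1251]
step 4: x^-=[-2.2666, 4.4280]  P^-=[0.6145 -0.4380; -0.4380 2.8857]  S=[0.8441]  K=[0.7073; -0.3822]  nu=[0.9695]  x^+=[-1.5809, 4.0575]  P^+=[0.1923 -0.2099; -0.2099 2.7624]

innov = [0.9695]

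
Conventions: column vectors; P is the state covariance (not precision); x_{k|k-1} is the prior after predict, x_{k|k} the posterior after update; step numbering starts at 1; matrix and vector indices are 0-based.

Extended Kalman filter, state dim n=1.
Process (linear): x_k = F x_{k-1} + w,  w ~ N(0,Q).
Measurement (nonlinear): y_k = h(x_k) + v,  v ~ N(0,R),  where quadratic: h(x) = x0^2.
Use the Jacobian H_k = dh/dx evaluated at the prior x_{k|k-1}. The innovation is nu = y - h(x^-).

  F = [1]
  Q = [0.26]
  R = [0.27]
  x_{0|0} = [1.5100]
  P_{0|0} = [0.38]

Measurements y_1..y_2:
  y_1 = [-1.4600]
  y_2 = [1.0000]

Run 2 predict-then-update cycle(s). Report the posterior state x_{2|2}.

step 1: x^-=[1.5100]  P^-=[0.6400]  H_jac=[3.0200]  S=[6.1071]  K=[0.3165]  nu=[-3.7401]  x^+=[0.3263]  P^+=[0.0283]
step 2: x^-=[0.3263]  P^-=[0.2883]  H_jac=[0.6526]  S=[0.3928]  K=[0.4790]  nu=[0.8935]  x^+=[0.7543]  P^+=[0.1982]

x_post = [0.7543]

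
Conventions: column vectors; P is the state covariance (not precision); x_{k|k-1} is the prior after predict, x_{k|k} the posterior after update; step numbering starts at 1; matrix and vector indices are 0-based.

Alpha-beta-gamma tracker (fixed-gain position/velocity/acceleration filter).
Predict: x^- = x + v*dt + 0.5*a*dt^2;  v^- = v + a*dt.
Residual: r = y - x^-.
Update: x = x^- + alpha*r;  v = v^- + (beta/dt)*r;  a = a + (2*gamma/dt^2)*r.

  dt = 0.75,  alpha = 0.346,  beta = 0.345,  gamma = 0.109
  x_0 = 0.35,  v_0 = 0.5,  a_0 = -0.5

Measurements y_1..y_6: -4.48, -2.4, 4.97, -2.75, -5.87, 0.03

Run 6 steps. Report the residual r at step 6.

resid = 2.1176

step 1: x_pred=0.5844  r=-5.0644  x^+=-1.1679  v^+=-2.2046  a^+=-2.4627
step 2: x_pred=-3.5140  r=1.1140  x^+=-3.1286  v^+=-3.5392  a^+=-2.0310
step 3: x_pred=-6.3542  r=11.3242  x^+=-2.4360  v^+=0.1467  a^+=2.3578
step 4: x_pred=-1.6629  r=-1.0871  x^+=-2.0390  v^+=1.4149  a^+=1.9364
step 5: x_pred=-0.4332  r=-5.4368  x^+=-2.3143  v^+=0.3663  a^+=-0.1706
step 6: x_pred=-2.0876  r=2.1176  x^+=-1.3549  v^+=1.2125  a^+=0.6501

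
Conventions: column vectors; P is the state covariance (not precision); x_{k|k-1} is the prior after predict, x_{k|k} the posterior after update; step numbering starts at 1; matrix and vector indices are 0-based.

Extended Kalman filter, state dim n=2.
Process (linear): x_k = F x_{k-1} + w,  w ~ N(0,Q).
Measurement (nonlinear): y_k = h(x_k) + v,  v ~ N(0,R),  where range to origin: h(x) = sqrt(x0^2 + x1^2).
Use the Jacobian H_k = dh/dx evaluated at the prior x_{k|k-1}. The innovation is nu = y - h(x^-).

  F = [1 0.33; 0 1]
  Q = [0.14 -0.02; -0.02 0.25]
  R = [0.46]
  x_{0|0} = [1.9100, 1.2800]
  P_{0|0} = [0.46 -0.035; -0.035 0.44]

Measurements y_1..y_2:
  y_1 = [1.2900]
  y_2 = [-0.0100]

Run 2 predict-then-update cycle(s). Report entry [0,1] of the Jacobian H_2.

H_jac[0,1] = 0.3871

step 1: x^-=[2.3324, 1.2800]  P^-=[0.6248 0.0902; 0.0902 0.6900]  H_jac=[0.8767 0.4811]  S=[1.1760]  K=[0.5027; 0.3495]  nu=[-1.3705]  x^+=[1.6435, 0.8010]  P^+=[0.3277 -0.1164; -0.1164 0.5463]
step 2: x^-=[1.9078, 0.8010]  P^-=[0.4503 0.0439; 0.0439 0.7963]  H_jac=[0.9220 0.3871]  S=[0.9935]  K=[0.4350; 0.3510]  nu=[-2.0791]  x^+=[1.0033, 0.0712]  P^+=[0.2623 -0.1078; -0.1078 0.6739]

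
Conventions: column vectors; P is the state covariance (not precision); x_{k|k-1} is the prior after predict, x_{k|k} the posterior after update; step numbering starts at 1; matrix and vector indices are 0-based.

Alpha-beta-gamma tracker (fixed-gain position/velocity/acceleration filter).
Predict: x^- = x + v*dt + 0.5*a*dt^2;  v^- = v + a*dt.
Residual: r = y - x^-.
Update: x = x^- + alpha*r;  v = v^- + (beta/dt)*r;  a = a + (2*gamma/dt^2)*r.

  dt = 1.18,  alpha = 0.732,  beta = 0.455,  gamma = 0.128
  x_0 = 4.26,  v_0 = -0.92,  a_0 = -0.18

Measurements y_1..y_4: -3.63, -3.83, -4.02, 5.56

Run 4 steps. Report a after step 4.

a_post = 2.9224

step 1: x_pred=3.0491  r=-6.6791  x^+=-1.8400  v^+=-3.7078  a^+=-1.4080
step 2: x_pred=-7.1955  r=3.3655  x^+=-4.7319  v^+=-4.0715  a^+=-0.7892
step 3: x_pred=-10.0858  r=6.0658  x^+=-5.6456  v^+=-2.6639  a^+=0.3260
step 4: x_pred=-8.5621  r=14.1221  x^+=1.7753  v^+=3.1662  a^+=2.9224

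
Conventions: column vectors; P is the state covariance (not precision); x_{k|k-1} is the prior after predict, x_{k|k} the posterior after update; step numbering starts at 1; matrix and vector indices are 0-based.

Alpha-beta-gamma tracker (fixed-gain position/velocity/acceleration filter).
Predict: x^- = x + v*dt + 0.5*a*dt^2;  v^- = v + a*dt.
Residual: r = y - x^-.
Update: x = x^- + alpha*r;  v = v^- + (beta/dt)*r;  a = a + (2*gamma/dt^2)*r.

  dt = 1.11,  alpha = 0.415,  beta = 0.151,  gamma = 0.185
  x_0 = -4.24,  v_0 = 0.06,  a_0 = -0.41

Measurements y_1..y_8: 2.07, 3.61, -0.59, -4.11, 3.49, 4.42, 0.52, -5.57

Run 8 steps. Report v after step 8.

step 1: x_pred=-4.4260  r=6.4960  x^+=-1.7301  v^+=0.4886  a^+=1.5407
step 2: x_pred=-0.2386  r=3.8486  x^+=1.3585  v^+=2.7224  a^+=2.6965
step 3: x_pred=6.0415  r=-6.6315  x^+=3.2895  v^+=4.8133  a^+=0.7050
step 4: x_pred=9.0666  r=-13.1766  x^+=3.5983  v^+=3.8034  a^+=-3.2519
step 5: x_pred=5.8168  r=-2.3268  x^+=4.8512  v^+=-0.1227  a^+=-3.9506
step 6: x_pred=2.2812  r=2.1388  x^+=3.1688  v^+=-4.2170  a^+=-3.3084
step 7: x_pred=-3.5501  r=4.0701  x^+=-1.8610  v^+=-7.3355  a^+=-2.0861
step 8: x_pred=-11.2886  r=5.7186  x^+=-8.9154  v^+=-8.8732  a^+=-0.3688

v_post = -8.8732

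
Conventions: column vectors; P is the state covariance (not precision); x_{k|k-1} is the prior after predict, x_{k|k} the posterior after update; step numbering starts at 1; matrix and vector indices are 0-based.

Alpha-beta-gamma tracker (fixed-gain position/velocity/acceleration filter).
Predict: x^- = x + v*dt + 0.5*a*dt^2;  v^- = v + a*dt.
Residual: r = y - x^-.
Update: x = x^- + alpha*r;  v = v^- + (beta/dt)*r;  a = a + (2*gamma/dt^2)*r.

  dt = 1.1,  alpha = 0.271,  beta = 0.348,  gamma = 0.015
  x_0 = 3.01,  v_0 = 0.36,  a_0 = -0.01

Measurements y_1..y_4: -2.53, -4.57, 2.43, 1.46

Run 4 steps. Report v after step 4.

step 1: x_pred=3.3999  r=-5.9299  x^+=1.7929  v^+=-1.5270  a^+=-0.1570
step 2: x_pred=0.0182  r=-4.5882  x^+=-1.2252  v^+=-3.1513  a^+=-0.2708
step 3: x_pred=-4.8554  r=7.2854  x^+=-2.8811  v^+=-1.1443  a^+=-0.0902
step 4: x_pred=-4.1944  r=5.6544  x^+=-2.6620  v^+=0.5454  a^+=0.0500

v_post = 0.5454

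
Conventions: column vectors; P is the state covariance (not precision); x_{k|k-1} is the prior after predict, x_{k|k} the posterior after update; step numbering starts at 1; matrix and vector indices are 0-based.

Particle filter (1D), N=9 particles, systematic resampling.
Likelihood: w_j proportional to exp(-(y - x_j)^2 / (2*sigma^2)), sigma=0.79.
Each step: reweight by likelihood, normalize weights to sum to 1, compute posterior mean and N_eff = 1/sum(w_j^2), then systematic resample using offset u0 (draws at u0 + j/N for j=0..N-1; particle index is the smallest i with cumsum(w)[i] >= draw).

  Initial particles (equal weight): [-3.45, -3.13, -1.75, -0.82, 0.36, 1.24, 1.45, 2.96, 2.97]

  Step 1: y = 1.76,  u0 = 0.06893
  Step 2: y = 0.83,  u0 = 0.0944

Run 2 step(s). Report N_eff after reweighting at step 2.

step 1: w=[0.0000, 0.0000, 0.0000, 0.0019, 0.0810, 0.3134, 0.3604, 0.1228, 0.1205]  mean=1.6601  Neff=3.7835  idx=[4, 5, 5, 6, 6, 6, 6, 7, 8]
step 2: w=[0.1502, 0.1567, 0.1567, 0.1318, 0.1318, 0.1318, 0.1318, 0.0047, 0.0046]  mean=1.2345  Neff=7.0836  idx=[0, 1, 2, 2, 3, 4, 5, 6, 6]

N_eff = 7.0836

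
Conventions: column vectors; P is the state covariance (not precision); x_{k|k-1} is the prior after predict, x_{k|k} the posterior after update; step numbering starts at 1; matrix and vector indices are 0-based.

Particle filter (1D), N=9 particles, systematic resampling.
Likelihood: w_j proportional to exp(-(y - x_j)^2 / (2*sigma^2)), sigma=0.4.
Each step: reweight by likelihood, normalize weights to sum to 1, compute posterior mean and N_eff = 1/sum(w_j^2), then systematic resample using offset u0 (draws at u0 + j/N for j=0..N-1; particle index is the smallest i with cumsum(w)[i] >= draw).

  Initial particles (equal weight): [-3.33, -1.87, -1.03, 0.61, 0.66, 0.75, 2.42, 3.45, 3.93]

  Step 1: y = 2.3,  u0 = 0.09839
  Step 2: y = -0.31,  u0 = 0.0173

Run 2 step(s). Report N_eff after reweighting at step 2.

step 1: w=[0.0000, 0.0000, 0.0000, 0.0001, 0.0002, 0.0006, 0.9823, 0.0165, 0.0003]  mean=2.4358  Neff=1.0360  idx=[6, 6, 6, 6, 6, 6, 6, 6, 7]
step 2: w=[0.1250, 0.1250, 0.1250, 0.1250, 0.1250, 0.1250, 0.1250, 0.1250, 0.0000]  mean=2.4200  Neff=8.0000  idx=[0, 1, 1, 2, 3, 4, 5, 6, 7]

N_eff = 8.0000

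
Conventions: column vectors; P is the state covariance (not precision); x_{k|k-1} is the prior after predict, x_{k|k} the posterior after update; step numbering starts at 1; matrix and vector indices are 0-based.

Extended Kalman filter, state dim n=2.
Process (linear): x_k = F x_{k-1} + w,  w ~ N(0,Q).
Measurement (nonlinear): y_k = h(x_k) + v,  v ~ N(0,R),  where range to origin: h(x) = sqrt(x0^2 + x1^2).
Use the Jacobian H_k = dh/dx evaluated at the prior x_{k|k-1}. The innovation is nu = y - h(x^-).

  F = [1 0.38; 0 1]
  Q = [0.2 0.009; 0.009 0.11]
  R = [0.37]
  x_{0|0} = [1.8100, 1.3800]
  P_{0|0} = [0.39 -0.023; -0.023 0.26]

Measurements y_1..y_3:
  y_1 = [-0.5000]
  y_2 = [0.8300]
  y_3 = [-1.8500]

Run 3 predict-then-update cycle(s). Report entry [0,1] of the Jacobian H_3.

step 1: x^-=[2.3344, 1.3800]  P^-=[0.6101 0.0848; 0.0848 0.3700]  H_jac=[0.8608 0.5089]  S=[0.9922]  K=[0.5728; 0.2633]  nu=[-3.2118]  x^+=[0.4947, 0.5342]  P^+=[0.2845 -0.0649; -0.0649 0.3012]
step 2: x^-=[0.6977, 0.5342]  P^-=[0.4787 0.0586; 0.0586 0.4112]  H_jac=[0.7940 0.6079]  S=[0.8803]  K=[0.4722; 0.3368]  nu=[-0.0487]  x^+=[0.6747, 0.5178]  P^+=[0.2824 -0.0814; -0.0814 0.3113]
step 3: x^-=[0.8715, 0.5178]  P^-=[0.4655 0.0459; 0.0459 0.4213]  H_jac=[0.8597 0.5108]  S=[0.8643]  K=[0.4901; 0.2947]  nu=[-2.8637]  x^+=[-0.5322, -0.3260]  P^+=[0.2579 -0.0789; -0.0789 0.3463]

H_jac[0,1] = 0.5108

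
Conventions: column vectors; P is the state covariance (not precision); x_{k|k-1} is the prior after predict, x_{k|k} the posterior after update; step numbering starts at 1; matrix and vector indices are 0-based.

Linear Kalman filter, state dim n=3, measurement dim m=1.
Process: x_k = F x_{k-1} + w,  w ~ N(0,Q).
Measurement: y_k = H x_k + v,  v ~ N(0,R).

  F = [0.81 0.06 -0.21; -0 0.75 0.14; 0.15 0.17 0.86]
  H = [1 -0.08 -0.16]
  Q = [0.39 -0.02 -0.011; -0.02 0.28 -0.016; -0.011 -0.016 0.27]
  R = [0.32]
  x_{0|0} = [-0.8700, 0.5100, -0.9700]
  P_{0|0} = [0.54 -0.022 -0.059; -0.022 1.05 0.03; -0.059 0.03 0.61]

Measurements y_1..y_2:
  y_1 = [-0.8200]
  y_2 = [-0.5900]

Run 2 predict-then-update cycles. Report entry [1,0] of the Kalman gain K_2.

step 1: x^-=[-0.4704, 0.2467, -0.8780]  P^-=[0.7922 -0.0152 -0.0868; -0.0152 0.8889 0.2077; -0.0868 0.2077 0.7561]  S=[1.1727]  K=[0.6884; -0.1019; -0.1914]  nu=[-0.4703]  x^+=[-0.7942, 0.2946, -0.7880]  P^+=[0.2365 0.0671 0.0676; 0.0671 0.8767 0.1848; 0.0676 0.1848 0.7131]
step 2: x^-=[-0.4601, 0.1107, -0.7467]  P^-=[0.5586 0.0194 -0.0443; 0.0194 0.8259 0.3142; -0.0443 0.3142 0.9030]  S=[0.9261]  K=[0.6091; -0.1047; -0.2310]  nu=[-0.2405]  x^+=[-0.6066, 0.1359, -0.6911]  P^+=[0.2150 0.0784 0.0860; 0.0784 0.8158 0.2918; 0.0860 0.2918 0.8536]

K[1,0] = -0.1047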